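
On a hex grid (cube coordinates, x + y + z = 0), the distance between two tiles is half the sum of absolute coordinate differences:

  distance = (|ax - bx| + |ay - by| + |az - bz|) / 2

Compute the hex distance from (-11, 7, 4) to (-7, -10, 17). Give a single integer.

|ax - bx| = |-11 - (-7)| = 4
|ay - by| = |7 - (-10)| = 17
|az - bz| = |4 - 17| = 13
distance = (4 + 17 + 13) / 2 = 34 / 2 = 17

Answer: 17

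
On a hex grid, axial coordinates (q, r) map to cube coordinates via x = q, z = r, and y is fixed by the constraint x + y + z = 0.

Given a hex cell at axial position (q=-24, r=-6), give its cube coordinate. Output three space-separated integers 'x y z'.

Answer: -24 30 -6

Derivation:
x = q = -24
z = r = -6
y = -x - z = -(-24) - (-6) = 30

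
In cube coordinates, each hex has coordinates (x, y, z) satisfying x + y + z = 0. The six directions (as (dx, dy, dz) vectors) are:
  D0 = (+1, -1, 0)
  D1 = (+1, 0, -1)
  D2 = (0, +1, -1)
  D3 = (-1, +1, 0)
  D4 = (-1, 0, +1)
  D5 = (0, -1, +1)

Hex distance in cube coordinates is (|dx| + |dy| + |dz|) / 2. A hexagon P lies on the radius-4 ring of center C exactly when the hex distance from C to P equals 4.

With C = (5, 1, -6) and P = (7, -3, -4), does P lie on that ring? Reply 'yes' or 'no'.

Answer: yes

Derivation:
|px - cx| = |7 - 5| = 2
|py - cy| = |-3 - 1| = 4
|pz - cz| = |-4 - (-6)| = 2
distance = (2+4+2)/2 = 8/2 = 4
radius = 4; distance == radius -> yes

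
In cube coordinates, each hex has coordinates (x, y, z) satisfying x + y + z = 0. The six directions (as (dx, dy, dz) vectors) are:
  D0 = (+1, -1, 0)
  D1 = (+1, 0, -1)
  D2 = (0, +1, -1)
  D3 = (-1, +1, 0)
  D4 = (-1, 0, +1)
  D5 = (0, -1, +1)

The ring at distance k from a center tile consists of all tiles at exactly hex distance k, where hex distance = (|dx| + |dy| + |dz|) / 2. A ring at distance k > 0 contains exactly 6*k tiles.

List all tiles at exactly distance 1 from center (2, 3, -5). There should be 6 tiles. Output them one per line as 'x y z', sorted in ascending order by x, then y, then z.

Walk ring at distance 1 from (2, 3, -5):
Start at center + D4*1 = (1, 3, -4)
  hex 0: (1, 3, -4)
  hex 1: (2, 2, -4)
  hex 2: (3, 2, -5)
  hex 3: (3, 3, -6)
  hex 4: (2, 4, -6)
  hex 5: (1, 4, -5)
Sorted: 6 hexes.

Answer: 1 3 -4
1 4 -5
2 2 -4
2 4 -6
3 2 -5
3 3 -6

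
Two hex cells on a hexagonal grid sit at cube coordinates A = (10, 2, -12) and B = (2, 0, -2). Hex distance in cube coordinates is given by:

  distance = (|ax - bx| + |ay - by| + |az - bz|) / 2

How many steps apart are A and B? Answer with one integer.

Answer: 10

Derivation:
|ax - bx| = |10 - 2| = 8
|ay - by| = |2 - 0| = 2
|az - bz| = |-12 - (-2)| = 10
distance = (8 + 2 + 10) / 2 = 20 / 2 = 10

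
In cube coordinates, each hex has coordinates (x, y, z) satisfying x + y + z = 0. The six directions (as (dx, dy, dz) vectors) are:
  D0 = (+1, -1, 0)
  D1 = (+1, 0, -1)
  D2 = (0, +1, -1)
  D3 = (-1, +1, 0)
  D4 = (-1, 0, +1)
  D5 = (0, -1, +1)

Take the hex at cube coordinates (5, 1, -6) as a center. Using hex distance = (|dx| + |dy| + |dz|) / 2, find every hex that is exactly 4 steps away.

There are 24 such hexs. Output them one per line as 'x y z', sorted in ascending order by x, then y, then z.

Walk ring at distance 4 from (5, 1, -6):
Start at center + D4*4 = (1, 1, -2)
  hex 0: (1, 1, -2)
  hex 1: (2, 0, -2)
  hex 2: (3, -1, -2)
  hex 3: (4, -2, -2)
  hex 4: (5, -3, -2)
  hex 5: (6, -3, -3)
  hex 6: (7, -3, -4)
  hex 7: (8, -3, -5)
  hex 8: (9, -3, -6)
  hex 9: (9, -2, -7)
  hex 10: (9, -1, -8)
  hex 11: (9, 0, -9)
  hex 12: (9, 1, -10)
  hex 13: (8, 2, -10)
  hex 14: (7, 3, -10)
  hex 15: (6, 4, -10)
  hex 16: (5, 5, -10)
  hex 17: (4, 5, -9)
  hex 18: (3, 5, -8)
  hex 19: (2, 5, -7)
  hex 20: (1, 5, -6)
  hex 21: (1, 4, -5)
  hex 22: (1, 3, -4)
  hex 23: (1, 2, -3)
Sorted: 24 hexes.

Answer: 1 1 -2
1 2 -3
1 3 -4
1 4 -5
1 5 -6
2 0 -2
2 5 -7
3 -1 -2
3 5 -8
4 -2 -2
4 5 -9
5 -3 -2
5 5 -10
6 -3 -3
6 4 -10
7 -3 -4
7 3 -10
8 -3 -5
8 2 -10
9 -3 -6
9 -2 -7
9 -1 -8
9 0 -9
9 1 -10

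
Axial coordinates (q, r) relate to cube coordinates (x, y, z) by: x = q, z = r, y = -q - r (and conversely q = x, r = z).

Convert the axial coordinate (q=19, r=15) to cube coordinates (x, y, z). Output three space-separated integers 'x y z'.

x = q = 19
z = r = 15
y = -x - z = -(19) - (15) = -34

Answer: 19 -34 15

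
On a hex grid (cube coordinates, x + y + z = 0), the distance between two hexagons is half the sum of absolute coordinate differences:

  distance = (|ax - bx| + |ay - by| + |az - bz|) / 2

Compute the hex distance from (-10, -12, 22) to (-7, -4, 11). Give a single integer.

Answer: 11

Derivation:
|ax - bx| = |-10 - (-7)| = 3
|ay - by| = |-12 - (-4)| = 8
|az - bz| = |22 - 11| = 11
distance = (3 + 8 + 11) / 2 = 22 / 2 = 11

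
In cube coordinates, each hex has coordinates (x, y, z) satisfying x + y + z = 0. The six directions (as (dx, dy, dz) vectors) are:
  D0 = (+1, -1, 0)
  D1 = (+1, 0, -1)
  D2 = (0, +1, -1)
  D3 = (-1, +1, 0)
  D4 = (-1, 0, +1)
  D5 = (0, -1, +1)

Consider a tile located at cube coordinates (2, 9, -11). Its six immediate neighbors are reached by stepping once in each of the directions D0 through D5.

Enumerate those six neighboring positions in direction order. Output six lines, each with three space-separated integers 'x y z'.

Answer: 3 8 -11
3 9 -12
2 10 -12
1 10 -11
1 9 -10
2 8 -10

Derivation:
Center: (2, 9, -11). Add each direction:
  D0: (2, 9, -11) + (1, -1, 0) = (3, 8, -11)
  D1: (2, 9, -11) + (1, 0, -1) = (3, 9, -12)
  D2: (2, 9, -11) + (0, 1, -1) = (2, 10, -12)
  D3: (2, 9, -11) + (-1, 1, 0) = (1, 10, -11)
  D4: (2, 9, -11) + (-1, 0, 1) = (1, 9, -10)
  D5: (2, 9, -11) + (0, -1, 1) = (2, 8, -10)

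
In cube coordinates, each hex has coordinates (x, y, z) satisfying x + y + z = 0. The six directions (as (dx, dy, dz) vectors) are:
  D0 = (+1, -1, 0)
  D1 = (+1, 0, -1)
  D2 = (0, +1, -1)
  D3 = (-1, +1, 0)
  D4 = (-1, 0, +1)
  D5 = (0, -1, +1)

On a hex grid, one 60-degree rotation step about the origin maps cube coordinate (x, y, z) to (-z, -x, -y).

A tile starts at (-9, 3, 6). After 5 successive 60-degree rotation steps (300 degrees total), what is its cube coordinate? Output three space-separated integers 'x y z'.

Answer: -3 -6 9

Derivation:
Start: (-9, 3, 6)
Step 1: (-9, 3, 6) -> (-(6), -(-9), -(3)) = (-6, 9, -3)
Step 2: (-6, 9, -3) -> (-(-3), -(-6), -(9)) = (3, 6, -9)
Step 3: (3, 6, -9) -> (-(-9), -(3), -(6)) = (9, -3, -6)
Step 4: (9, -3, -6) -> (-(-6), -(9), -(-3)) = (6, -9, 3)
Step 5: (6, -9, 3) -> (-(3), -(6), -(-9)) = (-3, -6, 9)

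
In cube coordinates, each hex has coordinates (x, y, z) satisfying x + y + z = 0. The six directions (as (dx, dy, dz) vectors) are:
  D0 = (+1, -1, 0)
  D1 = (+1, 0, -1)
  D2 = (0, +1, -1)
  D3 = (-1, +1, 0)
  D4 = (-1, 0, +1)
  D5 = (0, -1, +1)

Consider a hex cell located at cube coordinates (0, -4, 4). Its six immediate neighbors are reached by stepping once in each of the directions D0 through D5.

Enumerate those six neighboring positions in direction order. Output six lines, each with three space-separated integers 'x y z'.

Answer: 1 -5 4
1 -4 3
0 -3 3
-1 -3 4
-1 -4 5
0 -5 5

Derivation:
Center: (0, -4, 4). Add each direction:
  D0: (0, -4, 4) + (1, -1, 0) = (1, -5, 4)
  D1: (0, -4, 4) + (1, 0, -1) = (1, -4, 3)
  D2: (0, -4, 4) + (0, 1, -1) = (0, -3, 3)
  D3: (0, -4, 4) + (-1, 1, 0) = (-1, -3, 4)
  D4: (0, -4, 4) + (-1, 0, 1) = (-1, -4, 5)
  D5: (0, -4, 4) + (0, -1, 1) = (0, -5, 5)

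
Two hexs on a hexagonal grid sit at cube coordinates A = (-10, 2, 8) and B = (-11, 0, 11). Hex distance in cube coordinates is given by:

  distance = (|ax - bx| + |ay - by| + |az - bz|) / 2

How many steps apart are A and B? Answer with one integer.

|ax - bx| = |-10 - (-11)| = 1
|ay - by| = |2 - 0| = 2
|az - bz| = |8 - 11| = 3
distance = (1 + 2 + 3) / 2 = 6 / 2 = 3

Answer: 3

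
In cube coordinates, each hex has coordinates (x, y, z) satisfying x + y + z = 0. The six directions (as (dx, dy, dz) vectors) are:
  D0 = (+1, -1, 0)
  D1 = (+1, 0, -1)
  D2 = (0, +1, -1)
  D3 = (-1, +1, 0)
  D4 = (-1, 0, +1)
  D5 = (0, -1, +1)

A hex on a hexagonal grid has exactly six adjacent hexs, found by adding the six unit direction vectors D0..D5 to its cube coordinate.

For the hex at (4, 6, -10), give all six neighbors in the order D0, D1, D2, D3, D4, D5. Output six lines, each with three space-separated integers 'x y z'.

Answer: 5 5 -10
5 6 -11
4 7 -11
3 7 -10
3 6 -9
4 5 -9

Derivation:
Center: (4, 6, -10). Add each direction:
  D0: (4, 6, -10) + (1, -1, 0) = (5, 5, -10)
  D1: (4, 6, -10) + (1, 0, -1) = (5, 6, -11)
  D2: (4, 6, -10) + (0, 1, -1) = (4, 7, -11)
  D3: (4, 6, -10) + (-1, 1, 0) = (3, 7, -10)
  D4: (4, 6, -10) + (-1, 0, 1) = (3, 6, -9)
  D5: (4, 6, -10) + (0, -1, 1) = (4, 5, -9)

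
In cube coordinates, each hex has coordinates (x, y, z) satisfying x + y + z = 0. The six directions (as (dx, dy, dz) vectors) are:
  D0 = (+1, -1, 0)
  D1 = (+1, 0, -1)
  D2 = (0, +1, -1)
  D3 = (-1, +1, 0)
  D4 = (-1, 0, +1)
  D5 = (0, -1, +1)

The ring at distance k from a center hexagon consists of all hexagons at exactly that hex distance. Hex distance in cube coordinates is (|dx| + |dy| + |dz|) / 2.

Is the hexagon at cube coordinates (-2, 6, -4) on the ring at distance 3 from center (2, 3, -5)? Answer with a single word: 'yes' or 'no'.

|px - cx| = |-2 - 2| = 4
|py - cy| = |6 - 3| = 3
|pz - cz| = |-4 - (-5)| = 1
distance = (4+3+1)/2 = 8/2 = 4
radius = 3; distance != radius -> no

Answer: no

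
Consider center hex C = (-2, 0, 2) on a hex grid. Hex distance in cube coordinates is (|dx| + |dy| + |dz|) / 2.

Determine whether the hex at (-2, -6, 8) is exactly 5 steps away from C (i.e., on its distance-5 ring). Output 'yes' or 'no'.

|px - cx| = |-2 - (-2)| = 0
|py - cy| = |-6 - 0| = 6
|pz - cz| = |8 - 2| = 6
distance = (0+6+6)/2 = 12/2 = 6
radius = 5; distance != radius -> no

Answer: no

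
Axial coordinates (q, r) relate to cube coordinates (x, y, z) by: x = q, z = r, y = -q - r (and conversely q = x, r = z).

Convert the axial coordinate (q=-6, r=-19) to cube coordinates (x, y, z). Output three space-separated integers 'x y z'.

x = q = -6
z = r = -19
y = -x - z = -(-6) - (-19) = 25

Answer: -6 25 -19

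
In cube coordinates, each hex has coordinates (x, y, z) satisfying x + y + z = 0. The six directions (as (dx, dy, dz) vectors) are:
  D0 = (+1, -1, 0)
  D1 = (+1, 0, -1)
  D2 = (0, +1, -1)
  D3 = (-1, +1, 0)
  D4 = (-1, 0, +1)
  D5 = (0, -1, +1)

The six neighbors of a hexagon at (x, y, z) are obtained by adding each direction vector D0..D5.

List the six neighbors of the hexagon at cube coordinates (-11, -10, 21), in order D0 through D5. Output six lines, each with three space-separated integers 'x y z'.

Center: (-11, -10, 21). Add each direction:
  D0: (-11, -10, 21) + (1, -1, 0) = (-10, -11, 21)
  D1: (-11, -10, 21) + (1, 0, -1) = (-10, -10, 20)
  D2: (-11, -10, 21) + (0, 1, -1) = (-11, -9, 20)
  D3: (-11, -10, 21) + (-1, 1, 0) = (-12, -9, 21)
  D4: (-11, -10, 21) + (-1, 0, 1) = (-12, -10, 22)
  D5: (-11, -10, 21) + (0, -1, 1) = (-11, -11, 22)

Answer: -10 -11 21
-10 -10 20
-11 -9 20
-12 -9 21
-12 -10 22
-11 -11 22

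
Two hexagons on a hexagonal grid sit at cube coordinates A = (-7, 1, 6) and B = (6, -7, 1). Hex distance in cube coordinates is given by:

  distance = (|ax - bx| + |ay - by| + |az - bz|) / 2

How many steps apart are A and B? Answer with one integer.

|ax - bx| = |-7 - 6| = 13
|ay - by| = |1 - (-7)| = 8
|az - bz| = |6 - 1| = 5
distance = (13 + 8 + 5) / 2 = 26 / 2 = 13

Answer: 13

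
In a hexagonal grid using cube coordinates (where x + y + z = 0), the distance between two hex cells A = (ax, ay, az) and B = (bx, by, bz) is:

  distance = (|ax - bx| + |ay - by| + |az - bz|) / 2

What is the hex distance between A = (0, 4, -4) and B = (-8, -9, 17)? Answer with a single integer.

|ax - bx| = |0 - (-8)| = 8
|ay - by| = |4 - (-9)| = 13
|az - bz| = |-4 - 17| = 21
distance = (8 + 13 + 21) / 2 = 42 / 2 = 21

Answer: 21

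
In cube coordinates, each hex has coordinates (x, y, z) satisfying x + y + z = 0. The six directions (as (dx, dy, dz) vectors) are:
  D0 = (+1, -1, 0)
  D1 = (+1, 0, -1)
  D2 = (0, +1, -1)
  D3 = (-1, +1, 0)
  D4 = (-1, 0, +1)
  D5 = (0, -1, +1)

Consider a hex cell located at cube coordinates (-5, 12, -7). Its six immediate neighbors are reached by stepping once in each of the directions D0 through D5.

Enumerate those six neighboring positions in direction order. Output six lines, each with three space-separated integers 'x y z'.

Answer: -4 11 -7
-4 12 -8
-5 13 -8
-6 13 -7
-6 12 -6
-5 11 -6

Derivation:
Center: (-5, 12, -7). Add each direction:
  D0: (-5, 12, -7) + (1, -1, 0) = (-4, 11, -7)
  D1: (-5, 12, -7) + (1, 0, -1) = (-4, 12, -8)
  D2: (-5, 12, -7) + (0, 1, -1) = (-5, 13, -8)
  D3: (-5, 12, -7) + (-1, 1, 0) = (-6, 13, -7)
  D4: (-5, 12, -7) + (-1, 0, 1) = (-6, 12, -6)
  D5: (-5, 12, -7) + (0, -1, 1) = (-5, 11, -6)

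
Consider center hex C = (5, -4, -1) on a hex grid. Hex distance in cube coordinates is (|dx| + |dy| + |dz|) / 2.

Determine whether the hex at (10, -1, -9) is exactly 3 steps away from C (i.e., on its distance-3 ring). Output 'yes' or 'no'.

Answer: no

Derivation:
|px - cx| = |10 - 5| = 5
|py - cy| = |-1 - (-4)| = 3
|pz - cz| = |-9 - (-1)| = 8
distance = (5+3+8)/2 = 16/2 = 8
radius = 3; distance != radius -> no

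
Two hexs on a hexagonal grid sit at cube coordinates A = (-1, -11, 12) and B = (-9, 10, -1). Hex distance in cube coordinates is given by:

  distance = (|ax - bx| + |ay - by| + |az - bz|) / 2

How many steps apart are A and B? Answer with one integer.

Answer: 21

Derivation:
|ax - bx| = |-1 - (-9)| = 8
|ay - by| = |-11 - 10| = 21
|az - bz| = |12 - (-1)| = 13
distance = (8 + 21 + 13) / 2 = 42 / 2 = 21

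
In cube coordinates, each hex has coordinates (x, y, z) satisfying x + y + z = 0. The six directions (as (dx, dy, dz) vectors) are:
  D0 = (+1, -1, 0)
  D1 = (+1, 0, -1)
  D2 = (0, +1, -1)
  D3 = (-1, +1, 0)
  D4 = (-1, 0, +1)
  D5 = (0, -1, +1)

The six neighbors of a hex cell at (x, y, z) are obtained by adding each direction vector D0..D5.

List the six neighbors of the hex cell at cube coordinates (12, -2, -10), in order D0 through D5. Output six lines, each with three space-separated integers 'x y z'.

Center: (12, -2, -10). Add each direction:
  D0: (12, -2, -10) + (1, -1, 0) = (13, -3, -10)
  D1: (12, -2, -10) + (1, 0, -1) = (13, -2, -11)
  D2: (12, -2, -10) + (0, 1, -1) = (12, -1, -11)
  D3: (12, -2, -10) + (-1, 1, 0) = (11, -1, -10)
  D4: (12, -2, -10) + (-1, 0, 1) = (11, -2, -9)
  D5: (12, -2, -10) + (0, -1, 1) = (12, -3, -9)

Answer: 13 -3 -10
13 -2 -11
12 -1 -11
11 -1 -10
11 -2 -9
12 -3 -9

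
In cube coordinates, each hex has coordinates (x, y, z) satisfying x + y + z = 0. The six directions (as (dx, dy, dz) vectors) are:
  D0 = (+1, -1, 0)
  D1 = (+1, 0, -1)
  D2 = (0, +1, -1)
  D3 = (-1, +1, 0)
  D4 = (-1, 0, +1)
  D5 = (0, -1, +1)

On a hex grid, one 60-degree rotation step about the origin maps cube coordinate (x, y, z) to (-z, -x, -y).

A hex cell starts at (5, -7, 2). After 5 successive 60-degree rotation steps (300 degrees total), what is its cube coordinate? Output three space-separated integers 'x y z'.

Answer: 7 -2 -5

Derivation:
Start: (5, -7, 2)
Step 1: (5, -7, 2) -> (-(2), -(5), -(-7)) = (-2, -5, 7)
Step 2: (-2, -5, 7) -> (-(7), -(-2), -(-5)) = (-7, 2, 5)
Step 3: (-7, 2, 5) -> (-(5), -(-7), -(2)) = (-5, 7, -2)
Step 4: (-5, 7, -2) -> (-(-2), -(-5), -(7)) = (2, 5, -7)
Step 5: (2, 5, -7) -> (-(-7), -(2), -(5)) = (7, -2, -5)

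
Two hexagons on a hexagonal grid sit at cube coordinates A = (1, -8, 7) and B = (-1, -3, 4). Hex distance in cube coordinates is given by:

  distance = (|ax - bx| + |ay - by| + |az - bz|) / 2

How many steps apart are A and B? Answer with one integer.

|ax - bx| = |1 - (-1)| = 2
|ay - by| = |-8 - (-3)| = 5
|az - bz| = |7 - 4| = 3
distance = (2 + 5 + 3) / 2 = 10 / 2 = 5

Answer: 5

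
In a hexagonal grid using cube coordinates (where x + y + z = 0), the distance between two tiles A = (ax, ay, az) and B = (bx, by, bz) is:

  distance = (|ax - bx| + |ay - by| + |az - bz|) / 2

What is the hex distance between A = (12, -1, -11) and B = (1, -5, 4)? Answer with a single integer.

Answer: 15

Derivation:
|ax - bx| = |12 - 1| = 11
|ay - by| = |-1 - (-5)| = 4
|az - bz| = |-11 - 4| = 15
distance = (11 + 4 + 15) / 2 = 30 / 2 = 15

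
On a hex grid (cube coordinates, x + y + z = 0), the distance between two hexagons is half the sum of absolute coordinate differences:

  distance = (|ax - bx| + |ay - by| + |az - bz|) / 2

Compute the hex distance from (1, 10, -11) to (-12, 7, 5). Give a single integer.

|ax - bx| = |1 - (-12)| = 13
|ay - by| = |10 - 7| = 3
|az - bz| = |-11 - 5| = 16
distance = (13 + 3 + 16) / 2 = 32 / 2 = 16

Answer: 16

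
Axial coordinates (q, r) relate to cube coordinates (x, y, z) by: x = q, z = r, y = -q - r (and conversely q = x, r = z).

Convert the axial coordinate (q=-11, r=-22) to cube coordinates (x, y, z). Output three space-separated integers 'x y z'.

Answer: -11 33 -22

Derivation:
x = q = -11
z = r = -22
y = -x - z = -(-11) - (-22) = 33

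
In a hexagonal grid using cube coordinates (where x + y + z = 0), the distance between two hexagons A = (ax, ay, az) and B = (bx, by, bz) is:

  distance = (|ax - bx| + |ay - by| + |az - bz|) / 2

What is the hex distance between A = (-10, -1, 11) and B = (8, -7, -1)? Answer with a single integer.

|ax - bx| = |-10 - 8| = 18
|ay - by| = |-1 - (-7)| = 6
|az - bz| = |11 - (-1)| = 12
distance = (18 + 6 + 12) / 2 = 36 / 2 = 18

Answer: 18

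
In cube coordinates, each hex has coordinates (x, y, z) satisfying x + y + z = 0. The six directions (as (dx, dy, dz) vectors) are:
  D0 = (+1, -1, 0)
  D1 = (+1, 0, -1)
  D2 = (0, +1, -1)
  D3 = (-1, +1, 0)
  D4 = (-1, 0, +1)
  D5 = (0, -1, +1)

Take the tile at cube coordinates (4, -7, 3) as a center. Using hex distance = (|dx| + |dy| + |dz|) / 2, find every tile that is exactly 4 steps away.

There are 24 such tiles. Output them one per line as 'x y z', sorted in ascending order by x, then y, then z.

Walk ring at distance 4 from (4, -7, 3):
Start at center + D4*4 = (0, -7, 7)
  hex 0: (0, -7, 7)
  hex 1: (1, -8, 7)
  hex 2: (2, -9, 7)
  hex 3: (3, -10, 7)
  hex 4: (4, -11, 7)
  hex 5: (5, -11, 6)
  hex 6: (6, -11, 5)
  hex 7: (7, -11, 4)
  hex 8: (8, -11, 3)
  hex 9: (8, -10, 2)
  hex 10: (8, -9, 1)
  hex 11: (8, -8, 0)
  hex 12: (8, -7, -1)
  hex 13: (7, -6, -1)
  hex 14: (6, -5, -1)
  hex 15: (5, -4, -1)
  hex 16: (4, -3, -1)
  hex 17: (3, -3, 0)
  hex 18: (2, -3, 1)
  hex 19: (1, -3, 2)
  hex 20: (0, -3, 3)
  hex 21: (0, -4, 4)
  hex 22: (0, -5, 5)
  hex 23: (0, -6, 6)
Sorted: 24 hexes.

Answer: 0 -7 7
0 -6 6
0 -5 5
0 -4 4
0 -3 3
1 -8 7
1 -3 2
2 -9 7
2 -3 1
3 -10 7
3 -3 0
4 -11 7
4 -3 -1
5 -11 6
5 -4 -1
6 -11 5
6 -5 -1
7 -11 4
7 -6 -1
8 -11 3
8 -10 2
8 -9 1
8 -8 0
8 -7 -1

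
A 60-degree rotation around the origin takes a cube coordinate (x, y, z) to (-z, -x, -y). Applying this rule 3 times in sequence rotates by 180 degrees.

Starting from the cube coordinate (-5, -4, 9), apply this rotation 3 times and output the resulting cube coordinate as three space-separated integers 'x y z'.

Start: (-5, -4, 9)
Step 1: (-5, -4, 9) -> (-(9), -(-5), -(-4)) = (-9, 5, 4)
Step 2: (-9, 5, 4) -> (-(4), -(-9), -(5)) = (-4, 9, -5)
Step 3: (-4, 9, -5) -> (-(-5), -(-4), -(9)) = (5, 4, -9)

Answer: 5 4 -9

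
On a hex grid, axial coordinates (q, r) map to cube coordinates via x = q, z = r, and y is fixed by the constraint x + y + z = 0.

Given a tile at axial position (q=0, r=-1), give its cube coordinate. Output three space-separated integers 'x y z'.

x = q = 0
z = r = -1
y = -x - z = -(0) - (-1) = 1

Answer: 0 1 -1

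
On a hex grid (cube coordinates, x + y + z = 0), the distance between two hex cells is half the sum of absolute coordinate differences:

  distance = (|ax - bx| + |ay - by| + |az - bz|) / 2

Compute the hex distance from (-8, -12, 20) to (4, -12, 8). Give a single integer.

|ax - bx| = |-8 - 4| = 12
|ay - by| = |-12 - (-12)| = 0
|az - bz| = |20 - 8| = 12
distance = (12 + 0 + 12) / 2 = 24 / 2 = 12

Answer: 12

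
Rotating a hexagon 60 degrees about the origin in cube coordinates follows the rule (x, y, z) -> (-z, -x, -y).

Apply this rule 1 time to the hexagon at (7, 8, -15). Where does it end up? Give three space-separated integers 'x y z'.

Answer: 15 -7 -8

Derivation:
Start: (7, 8, -15)
Step 1: (7, 8, -15) -> (-(-15), -(7), -(8)) = (15, -7, -8)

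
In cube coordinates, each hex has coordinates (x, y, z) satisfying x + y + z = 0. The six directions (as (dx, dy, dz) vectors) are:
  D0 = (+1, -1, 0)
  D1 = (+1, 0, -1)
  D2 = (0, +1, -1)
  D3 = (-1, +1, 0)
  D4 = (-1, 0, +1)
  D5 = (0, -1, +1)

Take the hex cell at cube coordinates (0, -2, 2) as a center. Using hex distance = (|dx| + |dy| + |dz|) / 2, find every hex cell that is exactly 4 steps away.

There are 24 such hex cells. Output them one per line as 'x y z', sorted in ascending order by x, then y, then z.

Answer: -4 -2 6
-4 -1 5
-4 0 4
-4 1 3
-4 2 2
-3 -3 6
-3 2 1
-2 -4 6
-2 2 0
-1 -5 6
-1 2 -1
0 -6 6
0 2 -2
1 -6 5
1 1 -2
2 -6 4
2 0 -2
3 -6 3
3 -1 -2
4 -6 2
4 -5 1
4 -4 0
4 -3 -1
4 -2 -2

Derivation:
Walk ring at distance 4 from (0, -2, 2):
Start at center + D4*4 = (-4, -2, 6)
  hex 0: (-4, -2, 6)
  hex 1: (-3, -3, 6)
  hex 2: (-2, -4, 6)
  hex 3: (-1, -5, 6)
  hex 4: (0, -6, 6)
  hex 5: (1, -6, 5)
  hex 6: (2, -6, 4)
  hex 7: (3, -6, 3)
  hex 8: (4, -6, 2)
  hex 9: (4, -5, 1)
  hex 10: (4, -4, 0)
  hex 11: (4, -3, -1)
  hex 12: (4, -2, -2)
  hex 13: (3, -1, -2)
  hex 14: (2, 0, -2)
  hex 15: (1, 1, -2)
  hex 16: (0, 2, -2)
  hex 17: (-1, 2, -1)
  hex 18: (-2, 2, 0)
  hex 19: (-3, 2, 1)
  hex 20: (-4, 2, 2)
  hex 21: (-4, 1, 3)
  hex 22: (-4, 0, 4)
  hex 23: (-4, -1, 5)
Sorted: 24 hexes.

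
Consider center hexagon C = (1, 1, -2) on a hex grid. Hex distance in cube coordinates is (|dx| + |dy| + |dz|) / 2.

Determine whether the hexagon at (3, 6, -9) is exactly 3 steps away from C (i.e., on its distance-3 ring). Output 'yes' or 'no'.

Answer: no

Derivation:
|px - cx| = |3 - 1| = 2
|py - cy| = |6 - 1| = 5
|pz - cz| = |-9 - (-2)| = 7
distance = (2+5+7)/2 = 14/2 = 7
radius = 3; distance != radius -> no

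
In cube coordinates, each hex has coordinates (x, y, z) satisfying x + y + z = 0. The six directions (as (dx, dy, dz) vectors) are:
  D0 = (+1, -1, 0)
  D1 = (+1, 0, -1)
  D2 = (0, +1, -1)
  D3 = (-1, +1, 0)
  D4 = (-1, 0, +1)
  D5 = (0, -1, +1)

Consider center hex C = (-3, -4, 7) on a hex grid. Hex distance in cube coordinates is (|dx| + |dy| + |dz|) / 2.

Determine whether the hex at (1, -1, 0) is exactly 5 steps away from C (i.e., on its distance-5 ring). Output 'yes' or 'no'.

|px - cx| = |1 - (-3)| = 4
|py - cy| = |-1 - (-4)| = 3
|pz - cz| = |0 - 7| = 7
distance = (4+3+7)/2 = 14/2 = 7
radius = 5; distance != radius -> no

Answer: no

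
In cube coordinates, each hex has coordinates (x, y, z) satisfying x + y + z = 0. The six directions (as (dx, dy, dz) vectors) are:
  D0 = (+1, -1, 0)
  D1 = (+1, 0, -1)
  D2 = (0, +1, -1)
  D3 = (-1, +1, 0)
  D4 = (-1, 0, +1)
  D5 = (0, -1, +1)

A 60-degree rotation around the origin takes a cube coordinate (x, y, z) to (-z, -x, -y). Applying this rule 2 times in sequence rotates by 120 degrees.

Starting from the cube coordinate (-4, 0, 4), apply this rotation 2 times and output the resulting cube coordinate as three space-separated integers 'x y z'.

Answer: 0 4 -4

Derivation:
Start: (-4, 0, 4)
Step 1: (-4, 0, 4) -> (-(4), -(-4), -(0)) = (-4, 4, 0)
Step 2: (-4, 4, 0) -> (-(0), -(-4), -(4)) = (0, 4, -4)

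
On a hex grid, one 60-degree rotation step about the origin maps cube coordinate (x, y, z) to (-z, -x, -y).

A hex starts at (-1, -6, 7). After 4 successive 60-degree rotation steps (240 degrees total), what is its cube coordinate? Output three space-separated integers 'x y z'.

Start: (-1, -6, 7)
Step 1: (-1, -6, 7) -> (-(7), -(-1), -(-6)) = (-7, 1, 6)
Step 2: (-7, 1, 6) -> (-(6), -(-7), -(1)) = (-6, 7, -1)
Step 3: (-6, 7, -1) -> (-(-1), -(-6), -(7)) = (1, 6, -7)
Step 4: (1, 6, -7) -> (-(-7), -(1), -(6)) = (7, -1, -6)

Answer: 7 -1 -6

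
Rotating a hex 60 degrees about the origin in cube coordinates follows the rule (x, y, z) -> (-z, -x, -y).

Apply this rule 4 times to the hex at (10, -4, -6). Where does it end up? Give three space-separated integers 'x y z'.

Answer: -6 10 -4

Derivation:
Start: (10, -4, -6)
Step 1: (10, -4, -6) -> (-(-6), -(10), -(-4)) = (6, -10, 4)
Step 2: (6, -10, 4) -> (-(4), -(6), -(-10)) = (-4, -6, 10)
Step 3: (-4, -6, 10) -> (-(10), -(-4), -(-6)) = (-10, 4, 6)
Step 4: (-10, 4, 6) -> (-(6), -(-10), -(4)) = (-6, 10, -4)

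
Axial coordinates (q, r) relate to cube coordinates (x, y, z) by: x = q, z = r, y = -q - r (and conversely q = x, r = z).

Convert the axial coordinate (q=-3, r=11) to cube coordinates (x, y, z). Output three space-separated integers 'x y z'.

Answer: -3 -8 11

Derivation:
x = q = -3
z = r = 11
y = -x - z = -(-3) - (11) = -8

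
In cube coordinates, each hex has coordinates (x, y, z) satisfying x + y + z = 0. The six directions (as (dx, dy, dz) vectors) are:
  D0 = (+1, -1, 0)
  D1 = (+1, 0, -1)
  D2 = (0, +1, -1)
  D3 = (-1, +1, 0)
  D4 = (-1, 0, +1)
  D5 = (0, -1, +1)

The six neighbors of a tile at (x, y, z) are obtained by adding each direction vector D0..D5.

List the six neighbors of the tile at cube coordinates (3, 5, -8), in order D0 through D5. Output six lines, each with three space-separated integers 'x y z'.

Answer: 4 4 -8
4 5 -9
3 6 -9
2 6 -8
2 5 -7
3 4 -7

Derivation:
Center: (3, 5, -8). Add each direction:
  D0: (3, 5, -8) + (1, -1, 0) = (4, 4, -8)
  D1: (3, 5, -8) + (1, 0, -1) = (4, 5, -9)
  D2: (3, 5, -8) + (0, 1, -1) = (3, 6, -9)
  D3: (3, 5, -8) + (-1, 1, 0) = (2, 6, -8)
  D4: (3, 5, -8) + (-1, 0, 1) = (2, 5, -7)
  D5: (3, 5, -8) + (0, -1, 1) = (3, 4, -7)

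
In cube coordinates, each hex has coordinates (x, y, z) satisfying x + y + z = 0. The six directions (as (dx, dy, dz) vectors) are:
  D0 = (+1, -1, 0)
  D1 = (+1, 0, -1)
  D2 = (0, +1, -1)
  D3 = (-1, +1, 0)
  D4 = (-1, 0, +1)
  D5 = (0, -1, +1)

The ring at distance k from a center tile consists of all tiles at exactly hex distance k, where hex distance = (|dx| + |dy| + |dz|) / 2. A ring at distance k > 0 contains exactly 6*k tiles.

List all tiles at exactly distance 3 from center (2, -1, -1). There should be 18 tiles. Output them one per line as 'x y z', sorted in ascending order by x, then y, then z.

Answer: -1 -1 2
-1 0 1
-1 1 0
-1 2 -1
0 -2 2
0 2 -2
1 -3 2
1 2 -3
2 -4 2
2 2 -4
3 -4 1
3 1 -4
4 -4 0
4 0 -4
5 -4 -1
5 -3 -2
5 -2 -3
5 -1 -4

Derivation:
Walk ring at distance 3 from (2, -1, -1):
Start at center + D4*3 = (-1, -1, 2)
  hex 0: (-1, -1, 2)
  hex 1: (0, -2, 2)
  hex 2: (1, -3, 2)
  hex 3: (2, -4, 2)
  hex 4: (3, -4, 1)
  hex 5: (4, -4, 0)
  hex 6: (5, -4, -1)
  hex 7: (5, -3, -2)
  hex 8: (5, -2, -3)
  hex 9: (5, -1, -4)
  hex 10: (4, 0, -4)
  hex 11: (3, 1, -4)
  hex 12: (2, 2, -4)
  hex 13: (1, 2, -3)
  hex 14: (0, 2, -2)
  hex 15: (-1, 2, -1)
  hex 16: (-1, 1, 0)
  hex 17: (-1, 0, 1)
Sorted: 18 hexes.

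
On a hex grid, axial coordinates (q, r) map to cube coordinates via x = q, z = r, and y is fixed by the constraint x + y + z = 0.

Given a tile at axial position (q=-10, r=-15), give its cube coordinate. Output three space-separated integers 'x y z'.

Answer: -10 25 -15

Derivation:
x = q = -10
z = r = -15
y = -x - z = -(-10) - (-15) = 25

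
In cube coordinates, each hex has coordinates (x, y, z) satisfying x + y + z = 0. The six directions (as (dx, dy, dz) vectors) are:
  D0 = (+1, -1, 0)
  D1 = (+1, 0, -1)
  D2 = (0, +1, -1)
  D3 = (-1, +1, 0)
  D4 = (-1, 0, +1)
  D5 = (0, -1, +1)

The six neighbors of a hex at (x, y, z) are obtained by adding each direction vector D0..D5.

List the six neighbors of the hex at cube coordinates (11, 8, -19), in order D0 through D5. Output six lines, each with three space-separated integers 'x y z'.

Center: (11, 8, -19). Add each direction:
  D0: (11, 8, -19) + (1, -1, 0) = (12, 7, -19)
  D1: (11, 8, -19) + (1, 0, -1) = (12, 8, -20)
  D2: (11, 8, -19) + (0, 1, -1) = (11, 9, -20)
  D3: (11, 8, -19) + (-1, 1, 0) = (10, 9, -19)
  D4: (11, 8, -19) + (-1, 0, 1) = (10, 8, -18)
  D5: (11, 8, -19) + (0, -1, 1) = (11, 7, -18)

Answer: 12 7 -19
12 8 -20
11 9 -20
10 9 -19
10 8 -18
11 7 -18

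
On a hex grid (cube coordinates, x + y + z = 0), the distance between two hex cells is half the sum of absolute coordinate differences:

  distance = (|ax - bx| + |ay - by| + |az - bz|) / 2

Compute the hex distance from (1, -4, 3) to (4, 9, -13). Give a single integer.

|ax - bx| = |1 - 4| = 3
|ay - by| = |-4 - 9| = 13
|az - bz| = |3 - (-13)| = 16
distance = (3 + 13 + 16) / 2 = 32 / 2 = 16

Answer: 16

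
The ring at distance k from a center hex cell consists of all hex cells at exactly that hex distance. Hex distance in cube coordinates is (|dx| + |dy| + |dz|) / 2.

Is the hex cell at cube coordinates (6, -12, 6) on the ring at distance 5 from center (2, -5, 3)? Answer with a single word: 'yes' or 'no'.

|px - cx| = |6 - 2| = 4
|py - cy| = |-12 - (-5)| = 7
|pz - cz| = |6 - 3| = 3
distance = (4+7+3)/2 = 14/2 = 7
radius = 5; distance != radius -> no

Answer: no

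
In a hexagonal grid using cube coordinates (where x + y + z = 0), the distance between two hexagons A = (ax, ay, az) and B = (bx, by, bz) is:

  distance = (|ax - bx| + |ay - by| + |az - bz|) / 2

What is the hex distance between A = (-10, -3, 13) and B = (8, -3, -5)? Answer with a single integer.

Answer: 18

Derivation:
|ax - bx| = |-10 - 8| = 18
|ay - by| = |-3 - (-3)| = 0
|az - bz| = |13 - (-5)| = 18
distance = (18 + 0 + 18) / 2 = 36 / 2 = 18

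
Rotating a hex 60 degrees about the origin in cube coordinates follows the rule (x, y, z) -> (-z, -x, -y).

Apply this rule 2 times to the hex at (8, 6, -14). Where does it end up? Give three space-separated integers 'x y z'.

Start: (8, 6, -14)
Step 1: (8, 6, -14) -> (-(-14), -(8), -(6)) = (14, -8, -6)
Step 2: (14, -8, -6) -> (-(-6), -(14), -(-8)) = (6, -14, 8)

Answer: 6 -14 8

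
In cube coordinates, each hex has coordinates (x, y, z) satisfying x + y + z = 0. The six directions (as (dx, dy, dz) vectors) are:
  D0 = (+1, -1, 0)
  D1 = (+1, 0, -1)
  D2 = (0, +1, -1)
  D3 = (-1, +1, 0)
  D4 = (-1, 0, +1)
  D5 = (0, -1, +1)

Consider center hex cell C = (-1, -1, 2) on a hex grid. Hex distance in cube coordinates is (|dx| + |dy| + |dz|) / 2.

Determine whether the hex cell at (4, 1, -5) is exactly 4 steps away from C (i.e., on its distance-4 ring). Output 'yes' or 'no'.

|px - cx| = |4 - (-1)| = 5
|py - cy| = |1 - (-1)| = 2
|pz - cz| = |-5 - 2| = 7
distance = (5+2+7)/2 = 14/2 = 7
radius = 4; distance != radius -> no

Answer: no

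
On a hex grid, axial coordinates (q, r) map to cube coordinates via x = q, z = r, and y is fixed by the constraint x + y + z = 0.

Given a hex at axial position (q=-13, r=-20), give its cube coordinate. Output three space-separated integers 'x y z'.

Answer: -13 33 -20

Derivation:
x = q = -13
z = r = -20
y = -x - z = -(-13) - (-20) = 33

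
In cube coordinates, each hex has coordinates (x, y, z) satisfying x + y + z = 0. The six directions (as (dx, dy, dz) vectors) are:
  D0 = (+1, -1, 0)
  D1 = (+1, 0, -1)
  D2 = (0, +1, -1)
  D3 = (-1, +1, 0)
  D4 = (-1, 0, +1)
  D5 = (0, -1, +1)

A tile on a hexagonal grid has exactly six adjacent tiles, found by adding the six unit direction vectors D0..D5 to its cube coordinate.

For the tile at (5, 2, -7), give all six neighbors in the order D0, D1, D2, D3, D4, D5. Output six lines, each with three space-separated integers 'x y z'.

Answer: 6 1 -7
6 2 -8
5 3 -8
4 3 -7
4 2 -6
5 1 -6

Derivation:
Center: (5, 2, -7). Add each direction:
  D0: (5, 2, -7) + (1, -1, 0) = (6, 1, -7)
  D1: (5, 2, -7) + (1, 0, -1) = (6, 2, -8)
  D2: (5, 2, -7) + (0, 1, -1) = (5, 3, -8)
  D3: (5, 2, -7) + (-1, 1, 0) = (4, 3, -7)
  D4: (5, 2, -7) + (-1, 0, 1) = (4, 2, -6)
  D5: (5, 2, -7) + (0, -1, 1) = (5, 1, -6)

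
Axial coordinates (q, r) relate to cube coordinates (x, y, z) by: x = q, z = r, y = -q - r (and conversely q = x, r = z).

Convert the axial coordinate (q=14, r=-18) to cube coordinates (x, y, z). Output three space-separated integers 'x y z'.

Answer: 14 4 -18

Derivation:
x = q = 14
z = r = -18
y = -x - z = -(14) - (-18) = 4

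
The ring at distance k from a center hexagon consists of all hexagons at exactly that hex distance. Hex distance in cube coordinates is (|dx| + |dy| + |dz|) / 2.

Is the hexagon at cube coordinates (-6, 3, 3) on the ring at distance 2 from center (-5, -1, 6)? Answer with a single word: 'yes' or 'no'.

|px - cx| = |-6 - (-5)| = 1
|py - cy| = |3 - (-1)| = 4
|pz - cz| = |3 - 6| = 3
distance = (1+4+3)/2 = 8/2 = 4
radius = 2; distance != radius -> no

Answer: no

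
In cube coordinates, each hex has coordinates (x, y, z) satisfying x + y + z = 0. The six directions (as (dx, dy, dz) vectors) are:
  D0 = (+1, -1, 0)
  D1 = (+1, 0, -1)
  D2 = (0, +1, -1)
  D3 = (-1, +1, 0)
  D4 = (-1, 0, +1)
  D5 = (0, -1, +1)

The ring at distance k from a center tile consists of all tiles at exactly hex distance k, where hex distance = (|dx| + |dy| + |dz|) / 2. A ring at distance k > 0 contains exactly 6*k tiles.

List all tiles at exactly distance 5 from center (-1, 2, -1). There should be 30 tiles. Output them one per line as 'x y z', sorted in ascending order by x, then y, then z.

Answer: -6 2 4
-6 3 3
-6 4 2
-6 5 1
-6 6 0
-6 7 -1
-5 1 4
-5 7 -2
-4 0 4
-4 7 -3
-3 -1 4
-3 7 -4
-2 -2 4
-2 7 -5
-1 -3 4
-1 7 -6
0 -3 3
0 6 -6
1 -3 2
1 5 -6
2 -3 1
2 4 -6
3 -3 0
3 3 -6
4 -3 -1
4 -2 -2
4 -1 -3
4 0 -4
4 1 -5
4 2 -6

Derivation:
Walk ring at distance 5 from (-1, 2, -1):
Start at center + D4*5 = (-6, 2, 4)
  hex 0: (-6, 2, 4)
  hex 1: (-5, 1, 4)
  hex 2: (-4, 0, 4)
  hex 3: (-3, -1, 4)
  hex 4: (-2, -2, 4)
  hex 5: (-1, -3, 4)
  hex 6: (0, -3, 3)
  hex 7: (1, -3, 2)
  hex 8: (2, -3, 1)
  hex 9: (3, -3, 0)
  hex 10: (4, -3, -1)
  hex 11: (4, -2, -2)
  hex 12: (4, -1, -3)
  hex 13: (4, 0, -4)
  hex 14: (4, 1, -5)
  hex 15: (4, 2, -6)
  hex 16: (3, 3, -6)
  hex 17: (2, 4, -6)
  hex 18: (1, 5, -6)
  hex 19: (0, 6, -6)
  hex 20: (-1, 7, -6)
  hex 21: (-2, 7, -5)
  hex 22: (-3, 7, -4)
  hex 23: (-4, 7, -3)
  hex 24: (-5, 7, -2)
  hex 25: (-6, 7, -1)
  hex 26: (-6, 6, 0)
  hex 27: (-6, 5, 1)
  hex 28: (-6, 4, 2)
  hex 29: (-6, 3, 3)
Sorted: 30 hexes.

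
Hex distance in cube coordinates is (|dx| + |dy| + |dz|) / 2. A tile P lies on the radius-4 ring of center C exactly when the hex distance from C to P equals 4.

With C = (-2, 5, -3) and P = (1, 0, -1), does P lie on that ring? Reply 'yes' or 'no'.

|px - cx| = |1 - (-2)| = 3
|py - cy| = |0 - 5| = 5
|pz - cz| = |-1 - (-3)| = 2
distance = (3+5+2)/2 = 10/2 = 5
radius = 4; distance != radius -> no

Answer: no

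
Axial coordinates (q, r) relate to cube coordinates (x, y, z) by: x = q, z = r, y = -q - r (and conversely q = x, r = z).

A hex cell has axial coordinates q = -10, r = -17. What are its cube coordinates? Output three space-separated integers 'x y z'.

Answer: -10 27 -17

Derivation:
x = q = -10
z = r = -17
y = -x - z = -(-10) - (-17) = 27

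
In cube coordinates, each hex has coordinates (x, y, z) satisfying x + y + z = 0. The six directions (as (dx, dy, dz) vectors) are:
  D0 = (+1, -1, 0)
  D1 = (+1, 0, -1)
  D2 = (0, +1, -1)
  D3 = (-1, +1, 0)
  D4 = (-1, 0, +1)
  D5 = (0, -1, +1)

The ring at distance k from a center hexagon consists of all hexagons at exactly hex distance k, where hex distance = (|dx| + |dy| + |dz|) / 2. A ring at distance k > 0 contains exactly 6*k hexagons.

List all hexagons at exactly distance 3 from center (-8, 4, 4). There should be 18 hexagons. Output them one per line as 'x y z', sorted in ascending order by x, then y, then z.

Answer: -11 4 7
-11 5 6
-11 6 5
-11 7 4
-10 3 7
-10 7 3
-9 2 7
-9 7 2
-8 1 7
-8 7 1
-7 1 6
-7 6 1
-6 1 5
-6 5 1
-5 1 4
-5 2 3
-5 3 2
-5 4 1

Derivation:
Walk ring at distance 3 from (-8, 4, 4):
Start at center + D4*3 = (-11, 4, 7)
  hex 0: (-11, 4, 7)
  hex 1: (-10, 3, 7)
  hex 2: (-9, 2, 7)
  hex 3: (-8, 1, 7)
  hex 4: (-7, 1, 6)
  hex 5: (-6, 1, 5)
  hex 6: (-5, 1, 4)
  hex 7: (-5, 2, 3)
  hex 8: (-5, 3, 2)
  hex 9: (-5, 4, 1)
  hex 10: (-6, 5, 1)
  hex 11: (-7, 6, 1)
  hex 12: (-8, 7, 1)
  hex 13: (-9, 7, 2)
  hex 14: (-10, 7, 3)
  hex 15: (-11, 7, 4)
  hex 16: (-11, 6, 5)
  hex 17: (-11, 5, 6)
Sorted: 18 hexes.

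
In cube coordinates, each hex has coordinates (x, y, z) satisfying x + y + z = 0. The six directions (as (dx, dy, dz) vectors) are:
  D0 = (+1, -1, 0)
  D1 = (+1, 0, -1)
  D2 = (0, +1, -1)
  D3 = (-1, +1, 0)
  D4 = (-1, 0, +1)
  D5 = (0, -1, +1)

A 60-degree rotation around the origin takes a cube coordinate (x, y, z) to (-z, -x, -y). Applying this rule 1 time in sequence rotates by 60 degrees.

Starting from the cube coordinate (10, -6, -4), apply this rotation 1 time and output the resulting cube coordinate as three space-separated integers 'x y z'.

Answer: 4 -10 6

Derivation:
Start: (10, -6, -4)
Step 1: (10, -6, -4) -> (-(-4), -(10), -(-6)) = (4, -10, 6)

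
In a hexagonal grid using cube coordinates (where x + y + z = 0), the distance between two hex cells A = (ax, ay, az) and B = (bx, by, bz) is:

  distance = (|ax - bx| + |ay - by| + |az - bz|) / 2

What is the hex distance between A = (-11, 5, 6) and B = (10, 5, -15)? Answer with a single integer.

|ax - bx| = |-11 - 10| = 21
|ay - by| = |5 - 5| = 0
|az - bz| = |6 - (-15)| = 21
distance = (21 + 0 + 21) / 2 = 42 / 2 = 21

Answer: 21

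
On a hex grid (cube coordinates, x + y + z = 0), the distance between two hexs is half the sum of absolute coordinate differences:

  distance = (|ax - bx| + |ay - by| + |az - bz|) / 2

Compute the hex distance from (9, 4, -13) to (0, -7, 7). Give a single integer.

|ax - bx| = |9 - 0| = 9
|ay - by| = |4 - (-7)| = 11
|az - bz| = |-13 - 7| = 20
distance = (9 + 11 + 20) / 2 = 40 / 2 = 20

Answer: 20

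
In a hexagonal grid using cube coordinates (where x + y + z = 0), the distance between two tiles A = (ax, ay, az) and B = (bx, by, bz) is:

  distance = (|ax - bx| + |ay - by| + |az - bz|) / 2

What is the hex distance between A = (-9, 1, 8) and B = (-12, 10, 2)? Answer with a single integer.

Answer: 9

Derivation:
|ax - bx| = |-9 - (-12)| = 3
|ay - by| = |1 - 10| = 9
|az - bz| = |8 - 2| = 6
distance = (3 + 9 + 6) / 2 = 18 / 2 = 9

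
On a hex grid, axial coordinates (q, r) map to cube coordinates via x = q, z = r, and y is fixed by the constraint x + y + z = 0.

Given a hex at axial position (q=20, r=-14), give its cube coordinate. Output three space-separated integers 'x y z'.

Answer: 20 -6 -14

Derivation:
x = q = 20
z = r = -14
y = -x - z = -(20) - (-14) = -6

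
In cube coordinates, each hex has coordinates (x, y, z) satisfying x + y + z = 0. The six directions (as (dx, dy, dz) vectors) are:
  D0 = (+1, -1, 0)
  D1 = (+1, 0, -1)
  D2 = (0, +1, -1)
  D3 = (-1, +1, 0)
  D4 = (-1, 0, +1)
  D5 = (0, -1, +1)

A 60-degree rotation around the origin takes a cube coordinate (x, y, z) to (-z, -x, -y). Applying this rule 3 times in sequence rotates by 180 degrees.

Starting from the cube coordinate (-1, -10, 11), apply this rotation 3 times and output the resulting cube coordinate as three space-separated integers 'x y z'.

Answer: 1 10 -11

Derivation:
Start: (-1, -10, 11)
Step 1: (-1, -10, 11) -> (-(11), -(-1), -(-10)) = (-11, 1, 10)
Step 2: (-11, 1, 10) -> (-(10), -(-11), -(1)) = (-10, 11, -1)
Step 3: (-10, 11, -1) -> (-(-1), -(-10), -(11)) = (1, 10, -11)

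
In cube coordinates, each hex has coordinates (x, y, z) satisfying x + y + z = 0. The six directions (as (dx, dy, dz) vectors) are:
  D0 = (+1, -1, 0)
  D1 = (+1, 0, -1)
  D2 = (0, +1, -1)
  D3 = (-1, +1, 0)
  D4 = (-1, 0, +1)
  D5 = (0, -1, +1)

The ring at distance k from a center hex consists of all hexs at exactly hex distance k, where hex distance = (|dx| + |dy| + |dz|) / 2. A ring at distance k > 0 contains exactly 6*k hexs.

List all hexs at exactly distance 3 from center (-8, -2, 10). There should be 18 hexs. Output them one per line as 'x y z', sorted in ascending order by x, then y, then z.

Answer: -11 -2 13
-11 -1 12
-11 0 11
-11 1 10
-10 -3 13
-10 1 9
-9 -4 13
-9 1 8
-8 -5 13
-8 1 7
-7 -5 12
-7 0 7
-6 -5 11
-6 -1 7
-5 -5 10
-5 -4 9
-5 -3 8
-5 -2 7

Derivation:
Walk ring at distance 3 from (-8, -2, 10):
Start at center + D4*3 = (-11, -2, 13)
  hex 0: (-11, -2, 13)
  hex 1: (-10, -3, 13)
  hex 2: (-9, -4, 13)
  hex 3: (-8, -5, 13)
  hex 4: (-7, -5, 12)
  hex 5: (-6, -5, 11)
  hex 6: (-5, -5, 10)
  hex 7: (-5, -4, 9)
  hex 8: (-5, -3, 8)
  hex 9: (-5, -2, 7)
  hex 10: (-6, -1, 7)
  hex 11: (-7, 0, 7)
  hex 12: (-8, 1, 7)
  hex 13: (-9, 1, 8)
  hex 14: (-10, 1, 9)
  hex 15: (-11, 1, 10)
  hex 16: (-11, 0, 11)
  hex 17: (-11, -1, 12)
Sorted: 18 hexes.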